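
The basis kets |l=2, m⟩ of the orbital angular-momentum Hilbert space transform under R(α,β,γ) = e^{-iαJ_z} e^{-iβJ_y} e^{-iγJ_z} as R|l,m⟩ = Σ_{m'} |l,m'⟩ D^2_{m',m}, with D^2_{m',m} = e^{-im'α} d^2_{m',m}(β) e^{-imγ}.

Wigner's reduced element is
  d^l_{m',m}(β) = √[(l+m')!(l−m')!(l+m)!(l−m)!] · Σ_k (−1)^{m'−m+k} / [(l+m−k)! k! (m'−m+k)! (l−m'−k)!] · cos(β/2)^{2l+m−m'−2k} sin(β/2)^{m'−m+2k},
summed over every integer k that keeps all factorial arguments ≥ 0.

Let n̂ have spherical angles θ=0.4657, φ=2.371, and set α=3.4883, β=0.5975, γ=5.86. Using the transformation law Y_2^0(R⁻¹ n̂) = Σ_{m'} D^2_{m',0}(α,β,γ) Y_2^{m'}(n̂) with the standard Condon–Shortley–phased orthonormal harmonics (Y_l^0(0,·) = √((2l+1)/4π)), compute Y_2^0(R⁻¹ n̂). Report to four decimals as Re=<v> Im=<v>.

Re=0.3672 Im=0.0000

Need the full column D^2_{m',0} for m'=−2..2 at α=3.4883, β=0.5975, γ=5.86.
cos(β/2)=0.955705, sin(β/2)=0.294326
d^2_{-2,0}: single k=2 term ⇒ +0.193812;  D = +0.149054+0.123878i
d^2_{-1,0}: k∈[1..2] ⇒ +0.629326 -0.059688 = +0.569638;  D = -0.535743-0.193565i
d^2_{0,0}: k∈[0..2] ⇒ +0.834249 -0.316493 +0.007504 = +0.525260;  D = +0.525260+0.000000i
d^2_{1,0}: k∈[0..1] ⇒ -0.629326 +0.059688 = -0.569638;  D = +0.535743-0.193565i
d^2_{2,0}: single k=0 term ⇒ +0.193812;  D = +0.149054-0.123878i
Y_2^{m'}(θ=0.4657,φ=2.371) and Σ D·Y over m':
  (+0.1491+0.1239i)·(+0.0023+0.0779i)  (-0.5357-0.1936i)·(-0.2224-0.2159i)  (+0.5253+0.0000i)·(+0.4400+0.0000i)  (+0.5357-0.1936i)·(+0.2224-0.2159i)  (+0.1491-0.1239i)·(+0.0023-0.0779i)
Y_2^0(R⁻¹ n̂) = +0.367223+0.000000i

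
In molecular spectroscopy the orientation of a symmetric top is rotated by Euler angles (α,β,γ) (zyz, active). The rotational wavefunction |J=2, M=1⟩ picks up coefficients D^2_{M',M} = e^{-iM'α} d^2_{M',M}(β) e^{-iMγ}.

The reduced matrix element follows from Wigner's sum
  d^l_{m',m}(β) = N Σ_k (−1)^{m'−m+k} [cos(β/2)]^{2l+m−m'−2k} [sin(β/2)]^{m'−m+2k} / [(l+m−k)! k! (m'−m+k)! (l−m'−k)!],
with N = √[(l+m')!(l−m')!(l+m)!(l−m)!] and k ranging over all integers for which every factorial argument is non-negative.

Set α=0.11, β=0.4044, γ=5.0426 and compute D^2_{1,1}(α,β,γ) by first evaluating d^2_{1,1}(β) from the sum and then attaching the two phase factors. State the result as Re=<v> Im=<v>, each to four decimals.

Re=0.3430 Im=0.7281

First d^2_{1,1}(β=0.4044), then the phase factors e^{-i(1)α} and e^{-i(1)γ}:
Half-angle: c=0.979627, s=0.200825. N=√(6·1·6·1)=6.000000
k∈{0,1} keeps every argument non-negative
  k=0: (−1)^0·6.0000/(6)·0.9796^4·0.2008^0 = +0.920965
  k=1: (−1)^1·6.0000/(2)·0.9796^2·0.2008^2 = -0.116112
d^2_{1,1}(0.4044) = +0.920965 -0.116112 = +0.804853
Phases: e^{-i·(1)·0.11}=+0.993956-0.109778i, e^{-i·(1)·5.0426}=+0.324243+0.945974i ⇒ D=+0.342972+0.728120i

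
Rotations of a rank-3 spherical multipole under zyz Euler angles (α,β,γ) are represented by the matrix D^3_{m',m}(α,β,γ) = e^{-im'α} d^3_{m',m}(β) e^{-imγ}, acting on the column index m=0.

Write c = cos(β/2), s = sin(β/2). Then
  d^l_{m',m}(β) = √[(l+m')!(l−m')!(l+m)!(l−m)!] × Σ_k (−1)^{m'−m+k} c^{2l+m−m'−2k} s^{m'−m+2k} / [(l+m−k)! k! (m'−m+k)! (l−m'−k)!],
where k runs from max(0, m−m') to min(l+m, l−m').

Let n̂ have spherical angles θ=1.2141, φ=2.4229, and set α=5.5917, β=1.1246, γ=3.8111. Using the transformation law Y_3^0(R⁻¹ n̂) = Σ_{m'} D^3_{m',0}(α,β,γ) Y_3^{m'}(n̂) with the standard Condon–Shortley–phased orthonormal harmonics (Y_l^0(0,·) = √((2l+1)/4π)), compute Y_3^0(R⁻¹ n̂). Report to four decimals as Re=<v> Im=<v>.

Re=0.1528 Im=0.0000

Need the full column D^3_{m',0} for m'=−3..3 at α=5.5917, β=1.1246, γ=3.8111.
cos(β/2)=0.846031, sin(β/2)=0.533133
d^3_{-3,0}: single k=3 term ⇒ +0.410376;  D = -0.198061-0.359416i
d^3_{-2,0}: k∈[2..3] ⇒ +0.797587 -0.316721 = +0.480866;  D = +0.089789-0.472408i
d^3_{-1,0}: k∈[1..3] ⇒ +0.800494 -0.953628 +0.126228 = -0.026905;  D = -0.020725+0.017157i
d^3_{0,0}: k∈[0..3] ⇒ +0.366706 -1.310569 +0.520426 -0.022962 = -0.446399;  D = -0.446399+0.000000i
d^3_{1,0}: k∈[0..2] ⇒ -0.800494 +0.953628 -0.126228 = +0.026905;  D = +0.020725+0.017157i
d^3_{2,0}: k∈[0..1] ⇒ +0.797587 -0.316721 = +0.480866;  D = +0.089789+0.472408i
d^3_{3,0}: single k=0 term ⇒ -0.410376;  D = +0.198061-0.359416i
Y_3^{m'}(θ=1.2141,φ=2.4229) and Σ D·Y over m':
  (-0.1981-0.3594i)·(+0.1896-0.2862i)  (+0.0898-0.4724i)·(+0.0417+0.3106i)  (-0.0207+0.0172i)·(+0.0890+0.0778i)  (-0.4464+0.0000i)·(-0.3115+0.0000i)  (+0.0207+0.0172i)·(-0.0890+0.0778i)  (+0.0898+0.4724i)·(+0.0417-0.3106i)  (+0.1981-0.3594i)·(-0.1896-0.2862i)
Y_3^0(R⁻¹ n̂) = +0.152774+0.000000i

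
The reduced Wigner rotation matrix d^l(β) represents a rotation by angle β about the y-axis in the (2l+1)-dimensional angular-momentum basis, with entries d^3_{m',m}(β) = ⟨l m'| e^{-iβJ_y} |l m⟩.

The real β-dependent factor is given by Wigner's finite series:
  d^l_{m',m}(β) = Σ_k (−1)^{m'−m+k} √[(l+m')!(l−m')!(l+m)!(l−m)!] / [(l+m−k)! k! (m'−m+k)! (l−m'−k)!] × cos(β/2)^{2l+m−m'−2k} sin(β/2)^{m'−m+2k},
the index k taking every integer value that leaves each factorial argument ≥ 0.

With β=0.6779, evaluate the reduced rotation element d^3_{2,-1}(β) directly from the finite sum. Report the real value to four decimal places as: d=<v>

d^3_{2,-1}(β=0.6779) via Wigner's sum:
c=cos(0.6779/2)=0.943104, s=sin(0.6779/2)=0.332497; N=√[120·1·2·24]=75.894664
The bounds max(0,m−m')=0 and min(l+m,l−m')=1 give 2 terms
  k=0: (−1)^3·75.8947/(12)·0.9431^3·0.3325^3 = -0.195017
  k=1: (−1)^4·75.8947/(24)·0.9431^1·0.3325^5 = +0.012120
d^3_{2,-1}(0.6779) = -0.195017 +0.012120 = -0.182897

d=-0.1829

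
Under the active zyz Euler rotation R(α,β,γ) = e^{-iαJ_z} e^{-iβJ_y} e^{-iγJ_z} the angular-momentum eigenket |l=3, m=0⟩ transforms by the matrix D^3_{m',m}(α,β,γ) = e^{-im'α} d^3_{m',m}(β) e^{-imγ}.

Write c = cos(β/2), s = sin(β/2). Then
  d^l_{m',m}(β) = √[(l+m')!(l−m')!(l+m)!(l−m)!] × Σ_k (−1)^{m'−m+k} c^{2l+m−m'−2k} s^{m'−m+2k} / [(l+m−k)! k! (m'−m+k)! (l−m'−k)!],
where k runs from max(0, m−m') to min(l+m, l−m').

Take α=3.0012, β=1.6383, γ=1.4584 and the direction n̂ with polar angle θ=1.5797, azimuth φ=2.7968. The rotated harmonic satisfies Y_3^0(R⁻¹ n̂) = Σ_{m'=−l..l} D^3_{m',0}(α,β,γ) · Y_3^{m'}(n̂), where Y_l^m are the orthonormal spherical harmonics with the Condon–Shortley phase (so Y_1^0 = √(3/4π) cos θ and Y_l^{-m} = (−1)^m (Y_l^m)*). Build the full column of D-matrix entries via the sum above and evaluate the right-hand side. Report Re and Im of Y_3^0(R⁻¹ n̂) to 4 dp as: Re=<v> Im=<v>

Need the full column D^3_{m',0} for m'=−3..3 at α=3.0012, β=1.6383, γ=1.4584.
cos(β/2)=0.682842, sin(β/2)=0.730566
d^3_{-3,0}: single k=3 term ⇒ +0.555206;  D = -0.506686+0.226988i
d^3_{-2,0}: k∈[2..3] ⇒ +0.635567 -0.727510 = -0.091943;  D = -0.088342+0.025478i
d^3_{-1,0}: k∈[1..3] ⇒ +0.375710 -1.290183 +0.492275 = -0.422198;  D = +0.418044-0.059079i
d^3_{0,0}: k∈[0..3] ⇒ +0.101373 -1.044343 +1.195420 -0.152039 = +0.100411;  D = +0.100411+0.000000i
d^3_{1,0}: k∈[0..2] ⇒ -0.375710 +1.290183 -0.492275 = +0.422198;  D = -0.418044-0.059079i
d^3_{2,0}: k∈[0..1] ⇒ +0.635567 -0.727510 = -0.091943;  D = -0.088342-0.025478i
d^3_{3,0}: single k=0 term ⇒ -0.555206;  D = +0.506686+0.226988i
Y_3^{m'}(θ=1.5797,φ=2.7968) and Σ D·Y over m':
  (-0.5067+0.2270i)·(-0.2132-0.3586i)  (-0.0883+0.0255i)·(-0.0070-0.0058i)  (+0.4180-0.0591i)·(+0.3040+0.1092i)  (+0.1004+0.0000i)·(+0.0100+0.0000i)  (-0.4180-0.0591i)·(-0.3040+0.1092i)  (-0.0883-0.0255i)·(-0.0070+0.0058i)  (+0.5067+0.2270i)·(+0.2132-0.3586i)
Y_3^0(R⁻¹ n̂) = +0.648470+0.000000i

Re=0.6485 Im=0.0000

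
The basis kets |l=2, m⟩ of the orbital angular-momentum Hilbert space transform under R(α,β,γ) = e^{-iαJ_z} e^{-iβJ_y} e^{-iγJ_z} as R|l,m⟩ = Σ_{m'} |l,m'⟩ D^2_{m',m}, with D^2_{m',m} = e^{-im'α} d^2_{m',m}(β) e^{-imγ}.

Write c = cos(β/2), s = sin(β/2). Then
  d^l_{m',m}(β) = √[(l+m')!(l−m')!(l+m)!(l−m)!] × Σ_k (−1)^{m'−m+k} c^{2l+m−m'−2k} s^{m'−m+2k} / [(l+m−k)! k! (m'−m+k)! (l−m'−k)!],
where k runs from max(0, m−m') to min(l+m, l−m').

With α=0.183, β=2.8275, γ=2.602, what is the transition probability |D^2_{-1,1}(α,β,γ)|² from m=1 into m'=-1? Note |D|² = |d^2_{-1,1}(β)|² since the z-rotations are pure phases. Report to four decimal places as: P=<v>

P=0.7746

Split into d^2_{-1,1}(β=2.8275) × two z-phases.
With c≡cos(β/2)=0.156402 and s≡sin(β/2)=0.987694, N=[1·6·6·1]^{1/2}=6.000000
k∈{2,3} keeps every argument non-negative
  k=2: (−1)^0·6.0000/(2)·0.1564^2·0.9877^2 = +0.071589
  k=3: (−1)^1·6.0000/(6)·0.1564^0·0.9877^4 = -0.951675
d^2_{-1,1}(2.8275) = +0.071589 -0.951675 = -0.880086
|D^2_{-1,1}|² = |d^2_{-1,1}(β)|² = (-0.880086)² = 0.774552 (the z-rotation phases have unit modulus)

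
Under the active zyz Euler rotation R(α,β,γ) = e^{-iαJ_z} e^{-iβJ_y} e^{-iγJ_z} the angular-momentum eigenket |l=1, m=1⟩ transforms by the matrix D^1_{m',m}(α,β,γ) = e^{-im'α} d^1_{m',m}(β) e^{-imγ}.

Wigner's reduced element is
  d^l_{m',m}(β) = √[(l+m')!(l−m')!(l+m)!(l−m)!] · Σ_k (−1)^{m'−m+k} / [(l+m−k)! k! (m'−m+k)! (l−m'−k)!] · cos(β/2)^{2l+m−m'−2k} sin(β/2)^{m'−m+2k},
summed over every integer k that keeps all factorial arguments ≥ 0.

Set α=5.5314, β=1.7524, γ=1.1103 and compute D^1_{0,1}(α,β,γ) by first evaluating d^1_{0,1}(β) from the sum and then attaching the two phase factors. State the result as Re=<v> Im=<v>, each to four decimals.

Re=0.3091 Im=-0.6230

D^1_{0,1}(5.5314,1.7524,1.1103) = e^{-i·0·5.5314}·d^1_{0,1}(1.7524)·e^{-i·1·1.1103}. Compute d first:
With c≡cos(β/2)=0.640075 and s≡sin(β/2)=0.768312, N=[1·1·2·1]^{1/2}=1.414214
k∈{1} keeps every argument non-negative
  k=1: (−1)^0·1.4142/(1)·0.6401^1·0.7683^1 = +0.695479
d^1_{0,1}(1.7524) = +0.695479
Attach z-rotation phases: D = e^{-i(0)(5.5314)}·(+0.695479)·e^{-i(1)(1.1103)} = +0.309066-0.623032i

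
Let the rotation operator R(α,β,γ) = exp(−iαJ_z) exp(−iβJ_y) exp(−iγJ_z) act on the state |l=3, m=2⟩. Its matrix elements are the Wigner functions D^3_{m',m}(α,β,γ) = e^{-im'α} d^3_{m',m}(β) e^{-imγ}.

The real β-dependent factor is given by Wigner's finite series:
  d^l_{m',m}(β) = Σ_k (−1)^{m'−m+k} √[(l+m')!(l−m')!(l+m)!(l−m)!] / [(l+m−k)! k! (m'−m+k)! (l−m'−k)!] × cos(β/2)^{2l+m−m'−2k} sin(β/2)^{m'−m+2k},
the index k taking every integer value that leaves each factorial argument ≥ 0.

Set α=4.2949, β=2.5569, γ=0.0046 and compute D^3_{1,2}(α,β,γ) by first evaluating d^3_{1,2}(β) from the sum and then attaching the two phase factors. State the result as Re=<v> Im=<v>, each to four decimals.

Re=0.0504 Im=-0.1165

Split into d^3_{1,2}(β=2.5569) × two z-phases.
With c≡cos(β/2)=0.288200 and s≡sin(β/2)=0.957570, N=[24·2·120·1]^{1/2}=75.894664
k∈{1,2} keeps every argument non-negative
  k=1: (−1)^0·75.8947/(24)·0.2882^5·0.9576^1 = +0.006021
  k=2: (−1)^1·75.8947/(12)·0.2882^3·0.9576^3 = -0.132930
d^3_{1,2}(2.5569) = +0.006021 -0.132930 = -0.126909
Phases: e^{-i·(1)·4.2949}=-0.405466+0.914110i, e^{-i·(2)·0.0046}=+0.999958-0.009200i ⇒ D=+0.050388-0.116478i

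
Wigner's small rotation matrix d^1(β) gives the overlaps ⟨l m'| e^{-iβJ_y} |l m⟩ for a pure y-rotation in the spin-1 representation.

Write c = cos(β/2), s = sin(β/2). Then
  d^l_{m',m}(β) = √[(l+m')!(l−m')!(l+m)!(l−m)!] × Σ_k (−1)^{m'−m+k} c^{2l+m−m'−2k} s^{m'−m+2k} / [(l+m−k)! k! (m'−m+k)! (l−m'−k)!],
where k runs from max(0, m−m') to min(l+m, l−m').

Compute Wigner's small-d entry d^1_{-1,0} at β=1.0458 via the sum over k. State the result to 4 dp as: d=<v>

d^1_{-1,0}(β=1.0458) via Wigner's sum:
With c≡cos(β/2)=0.866375 and s≡sin(β/2)=0.499395, N=[1·2·1·1]^{1/2}=1.414214
k∈{1} keeps every argument non-negative
  k=1: (−1)^0·1.4142/(1)·0.8664^1·0.4994^1 = +0.611878
d^1_{-1,0}(1.0458) = +0.611878

d=0.6119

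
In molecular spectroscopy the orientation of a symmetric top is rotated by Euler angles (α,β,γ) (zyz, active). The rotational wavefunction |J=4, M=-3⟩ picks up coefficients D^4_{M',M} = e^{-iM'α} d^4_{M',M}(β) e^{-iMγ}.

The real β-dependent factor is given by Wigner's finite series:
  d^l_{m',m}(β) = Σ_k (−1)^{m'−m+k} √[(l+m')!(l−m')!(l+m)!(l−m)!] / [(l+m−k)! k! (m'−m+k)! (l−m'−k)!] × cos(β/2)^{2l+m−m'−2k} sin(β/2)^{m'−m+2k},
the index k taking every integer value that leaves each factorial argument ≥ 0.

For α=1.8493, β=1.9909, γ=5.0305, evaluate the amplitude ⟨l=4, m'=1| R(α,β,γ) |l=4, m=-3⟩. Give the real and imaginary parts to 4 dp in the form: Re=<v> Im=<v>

Split into d^4_{1,-3}(β=1.9909) × two z-phases.
With c≡cos(β/2)=0.544125 and s≡sin(β/2)=0.839004, N=[120·6·1·5040]^{1/2}=1904.940944
The bounds max(0,m−m')=0 and min(l+m,l−m')=1 give 2 terms
  k=0: (−1)^4·1904.9409/(144)·0.5441^4·0.8390^4 = +0.574607
  k=1: (−1)^5·1904.9409/(240)·0.5441^2·0.8390^6 = -0.819695
d^4_{1,-3}(1.9909) = +0.574607 -0.819695 = -0.245088
D = (-0.274917-0.961468i)·(-0.245088)·(-0.815928+0.578153i) = -0.191215-0.153313i

Re=-0.1912 Im=-0.1533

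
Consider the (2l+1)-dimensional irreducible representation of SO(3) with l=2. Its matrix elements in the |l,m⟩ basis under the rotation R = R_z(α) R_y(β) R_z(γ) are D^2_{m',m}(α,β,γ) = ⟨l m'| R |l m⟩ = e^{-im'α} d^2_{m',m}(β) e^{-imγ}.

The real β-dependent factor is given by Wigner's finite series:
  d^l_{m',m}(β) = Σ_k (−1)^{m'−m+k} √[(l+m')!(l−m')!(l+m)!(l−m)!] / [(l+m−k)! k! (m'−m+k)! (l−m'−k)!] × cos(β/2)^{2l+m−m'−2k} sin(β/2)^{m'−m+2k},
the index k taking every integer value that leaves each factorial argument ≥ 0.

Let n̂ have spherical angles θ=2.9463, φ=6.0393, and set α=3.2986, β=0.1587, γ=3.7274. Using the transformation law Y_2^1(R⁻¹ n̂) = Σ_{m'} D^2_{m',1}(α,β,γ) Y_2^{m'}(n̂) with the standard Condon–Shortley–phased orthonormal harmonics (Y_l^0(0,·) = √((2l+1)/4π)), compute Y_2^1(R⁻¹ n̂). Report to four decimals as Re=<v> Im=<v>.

Need the full column D^2_{m',1} for m'=−2..2 at α=3.2986, β=0.1587, γ=3.7274.
cos(β/2)=0.996853, sin(β/2)=0.079267
d^2_{-2,1}: single k=3 term ⇒ +0.000993;  D = -0.000957+0.000267i
d^2_{-1,1}: k∈[2..3] ⇒ +0.018731 -0.000039 = +0.018692;  D = +0.016999-0.007772i
d^2_{0,1}: k∈[1..2] ⇒ +0.192336 -0.001216 = +0.191120;  D = -0.159254+0.105665i
d^2_{1,1}: k∈[0..1] ⇒ +0.987473 -0.018731 = +0.968742;  D = +0.713544-0.655222i
d^2_{2,1}: single k=0 term ⇒ -0.157042;  D = +0.097641-0.122998i
Y_2^{m'}(θ=2.9463,φ=6.0393) and Σ D·Y over m':
  (-0.0010+0.0003i)·(+0.0128+0.0068i)  (+0.0170-0.0078i)·(-0.1427-0.0355i)  (-0.1593+0.1057i)·(+0.5952+0.0000i)  (+0.7135-0.6552i)·(+0.1427-0.0355i)  (+0.0976-0.1230i)·(+0.0128-0.0068i)
Y_2^1(R⁻¹ n̂) = -0.018516-0.057706i

Re=-0.0185 Im=-0.0577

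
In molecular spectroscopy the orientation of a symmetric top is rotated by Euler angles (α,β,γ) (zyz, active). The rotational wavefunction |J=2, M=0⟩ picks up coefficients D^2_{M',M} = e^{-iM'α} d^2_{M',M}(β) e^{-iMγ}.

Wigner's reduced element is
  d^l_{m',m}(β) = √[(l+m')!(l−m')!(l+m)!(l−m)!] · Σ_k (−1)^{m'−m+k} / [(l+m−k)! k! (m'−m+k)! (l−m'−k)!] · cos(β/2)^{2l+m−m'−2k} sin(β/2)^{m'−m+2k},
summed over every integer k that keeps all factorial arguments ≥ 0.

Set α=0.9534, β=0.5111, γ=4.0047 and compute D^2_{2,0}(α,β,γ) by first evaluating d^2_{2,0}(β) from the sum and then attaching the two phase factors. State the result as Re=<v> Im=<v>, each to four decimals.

Split into d^2_{2,0}(β=0.5111) × two z-phases.
With c≡cos(β/2)=0.967524 and s≡sin(β/2)=0.252778, N=[24·1·2·2]^{1/2}=9.797959
k∈{0} keeps every argument non-negative
  k=0: (−1)^2·9.7980/(4)·0.9675^2·0.2528^2 = +0.146513
d^2_{2,0}(0.5111) = +0.146513
D = (-0.329717-0.944080i)·(+0.146513)·(+1.000000+0.000000i) = -0.048308-0.138320i

Re=-0.0483 Im=-0.1383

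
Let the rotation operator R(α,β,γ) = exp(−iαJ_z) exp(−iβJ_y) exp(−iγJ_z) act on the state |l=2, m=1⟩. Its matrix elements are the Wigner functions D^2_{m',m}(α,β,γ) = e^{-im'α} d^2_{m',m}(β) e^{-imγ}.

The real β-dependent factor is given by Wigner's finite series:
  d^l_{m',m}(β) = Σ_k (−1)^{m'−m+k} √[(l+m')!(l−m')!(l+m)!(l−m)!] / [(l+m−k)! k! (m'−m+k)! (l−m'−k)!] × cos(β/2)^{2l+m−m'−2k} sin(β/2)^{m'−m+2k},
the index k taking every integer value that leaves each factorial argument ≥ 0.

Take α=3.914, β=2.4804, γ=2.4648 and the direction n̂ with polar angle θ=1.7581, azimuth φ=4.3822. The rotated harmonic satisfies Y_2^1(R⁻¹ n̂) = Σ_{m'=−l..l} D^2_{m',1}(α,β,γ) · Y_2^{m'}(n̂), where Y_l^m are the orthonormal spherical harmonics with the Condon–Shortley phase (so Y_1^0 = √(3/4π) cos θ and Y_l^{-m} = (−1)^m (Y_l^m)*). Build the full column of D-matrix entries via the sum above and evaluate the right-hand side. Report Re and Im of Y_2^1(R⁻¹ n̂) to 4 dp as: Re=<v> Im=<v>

Need the full column D^2_{m',1} for m'=−2..2 at α=3.914, β=2.4804, γ=2.4648.
cos(β/2)=0.324607, sin(β/2)=0.945849
d^2_{-2,1}: single k=3 term ⇒ +0.549355;  D = +0.332817-0.437063i
d^2_{-1,1}: k∈[2..3] ⇒ +0.282801 -0.800363 = -0.517562;  D = -0.062779-0.513741i
d^2_{0,1}: k∈[1..2] ⇒ +0.079245 -0.672820 = -0.593575;  D = +0.462743+0.371754i
d^2_{1,1}: k∈[0..1] ⇒ +0.011103 -0.282801 = -0.271698;  D = -0.270457+0.025939i
d^2_{2,1}: single k=0 term ⇒ -0.064703;  D = +0.041820-0.049372i
Y_2^{m'}(θ=1.7581,φ=4.3822) and Σ D·Y over m':
  (+0.3328-0.4371i)·(-0.2945-0.2287i)  (-0.0628-0.5137i)·(+0.0458-0.1337i)  (+0.4627+0.3718i)·(-0.2826+0.0000i)  (-0.2705+0.0259i)·(-0.0458-0.1337i)  (+0.0418-0.0494i)·(-0.2945+0.2287i)
Y_2^1(R⁻¹ n̂) = -0.385471-0.008539i

Re=-0.3855 Im=-0.0085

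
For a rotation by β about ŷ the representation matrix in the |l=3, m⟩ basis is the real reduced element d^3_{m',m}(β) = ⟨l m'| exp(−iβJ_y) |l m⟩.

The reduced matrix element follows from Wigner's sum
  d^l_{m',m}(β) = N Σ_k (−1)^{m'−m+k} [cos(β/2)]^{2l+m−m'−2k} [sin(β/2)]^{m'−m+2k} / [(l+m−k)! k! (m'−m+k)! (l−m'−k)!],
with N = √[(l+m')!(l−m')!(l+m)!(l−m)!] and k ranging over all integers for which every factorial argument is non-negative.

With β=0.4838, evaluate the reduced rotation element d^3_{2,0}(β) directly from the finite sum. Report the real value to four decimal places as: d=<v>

d^3_{2,0}(β=0.4838) via Wigner's sum:
With c≡cos(β/2)=0.970885 and s≡sin(β/2)=0.239548, N=[120·1·6·6]^{1/2}=65.726707
k∈{0,1} keeps every argument non-negative
  k=0: (−1)^2·65.7267/(12)·0.9709^4·0.2395^2 = +0.279264
  k=1: (−1)^3·65.7267/(12)·0.9709^2·0.2395^4 = -0.017001
d^3_{2,0}(0.4838) = +0.279264 -0.017001 = +0.262264

d=0.2623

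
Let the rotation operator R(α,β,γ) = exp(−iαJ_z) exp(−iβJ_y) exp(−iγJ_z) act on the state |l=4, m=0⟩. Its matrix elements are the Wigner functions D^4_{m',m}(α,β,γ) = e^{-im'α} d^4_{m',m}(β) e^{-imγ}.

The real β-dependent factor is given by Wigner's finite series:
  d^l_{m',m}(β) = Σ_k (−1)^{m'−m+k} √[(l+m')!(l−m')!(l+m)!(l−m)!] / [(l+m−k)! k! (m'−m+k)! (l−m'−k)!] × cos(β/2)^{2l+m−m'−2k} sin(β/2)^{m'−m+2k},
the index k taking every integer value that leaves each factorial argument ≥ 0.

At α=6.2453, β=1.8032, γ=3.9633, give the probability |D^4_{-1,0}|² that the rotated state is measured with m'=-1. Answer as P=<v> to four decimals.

P=0.1085

First d^4_{-1,0}(β=1.8032), then the phase factors e^{-i(-1)α} and e^{-i(0)γ}:
Half-angle: c=0.620356, s=0.784320. N=√(6·120·24·24)=643.987578
The bounds max(0,m−m')=1 and min(l+m,l−m')=4 give 4 terms
  k=1: (−1)^0·643.9876/(144)·0.6204^7·0.7843^1 = +0.124021
  k=2: (−1)^1·643.9876/(24)·0.6204^5·0.7843^3 = -1.189464
  k=3: (−1)^2·643.9876/(24)·0.6204^3·0.7843^5 = +1.901326
  k=4: (−1)^3·643.9876/(144)·0.6204^1·0.7843^7 = -0.506537
d^4_{-1,0}(1.8032) = +0.124021 -1.189464 +1.901326 -0.506537 = +0.329347
|D^4_{-1,0}|² = |d^4_{-1,0}(β)|² = (+0.329347)² = 0.108469 (the z-rotation phases have unit modulus)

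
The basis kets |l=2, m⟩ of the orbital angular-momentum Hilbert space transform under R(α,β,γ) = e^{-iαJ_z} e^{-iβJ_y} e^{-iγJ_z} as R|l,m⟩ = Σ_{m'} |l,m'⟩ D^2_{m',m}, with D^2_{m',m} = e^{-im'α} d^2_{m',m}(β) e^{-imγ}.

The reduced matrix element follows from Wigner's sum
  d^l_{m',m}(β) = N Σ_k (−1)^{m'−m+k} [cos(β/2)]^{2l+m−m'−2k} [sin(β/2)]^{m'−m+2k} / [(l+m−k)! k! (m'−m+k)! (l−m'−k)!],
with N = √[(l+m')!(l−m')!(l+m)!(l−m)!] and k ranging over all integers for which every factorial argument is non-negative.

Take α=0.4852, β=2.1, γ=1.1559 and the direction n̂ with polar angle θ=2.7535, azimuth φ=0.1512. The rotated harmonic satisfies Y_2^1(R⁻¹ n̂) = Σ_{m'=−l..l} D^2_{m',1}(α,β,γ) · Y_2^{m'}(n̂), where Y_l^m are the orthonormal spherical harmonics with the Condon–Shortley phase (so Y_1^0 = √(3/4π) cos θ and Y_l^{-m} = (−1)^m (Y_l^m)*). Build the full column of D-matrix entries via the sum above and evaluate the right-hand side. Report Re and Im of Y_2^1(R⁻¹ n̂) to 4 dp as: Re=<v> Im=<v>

Need the full column D^2_{m',1} for m'=−2..2 at α=0.4852, β=2.1, γ=1.1559.
cos(β/2)=0.497571, sin(β/2)=0.867423
d^2_{-2,1}: single k=3 term ⇒ +0.649499;  D = +0.638356-0.119792i
d^2_{-1,1}: k∈[2..3] ⇒ +0.558848 -0.566140 = -0.007293;  D = -0.005713+0.004533i
d^2_{0,1}: k∈[1..2] ⇒ +0.261741 -0.795470 = -0.533729;  D = -0.215144+0.488446i
d^2_{1,1}: k∈[0..1] ⇒ +0.061294 -0.558848 = -0.497553;  D = +0.034951+0.496324i
d^2_{2,1}: single k=0 term ⇒ -0.213711;  D = +0.112705+0.181576i
Y_2^{m'}(θ=2.7535,φ=0.1512) and Σ D·Y over m':
  (+0.6384-0.1198i)·(+0.0528-0.0165i)  (-0.0057+0.0045i)·(-0.2675+0.0408i)  (-0.2151+0.4884i)·(+0.4953+0.0000i)  (+0.0350+0.4963i)·(+0.2675+0.0408i)  (+0.1127+0.1816i)·(+0.0528+0.0165i)
Y_2^1(R⁻¹ n̂) = -0.081398+0.369281i

Re=-0.0814 Im=0.3693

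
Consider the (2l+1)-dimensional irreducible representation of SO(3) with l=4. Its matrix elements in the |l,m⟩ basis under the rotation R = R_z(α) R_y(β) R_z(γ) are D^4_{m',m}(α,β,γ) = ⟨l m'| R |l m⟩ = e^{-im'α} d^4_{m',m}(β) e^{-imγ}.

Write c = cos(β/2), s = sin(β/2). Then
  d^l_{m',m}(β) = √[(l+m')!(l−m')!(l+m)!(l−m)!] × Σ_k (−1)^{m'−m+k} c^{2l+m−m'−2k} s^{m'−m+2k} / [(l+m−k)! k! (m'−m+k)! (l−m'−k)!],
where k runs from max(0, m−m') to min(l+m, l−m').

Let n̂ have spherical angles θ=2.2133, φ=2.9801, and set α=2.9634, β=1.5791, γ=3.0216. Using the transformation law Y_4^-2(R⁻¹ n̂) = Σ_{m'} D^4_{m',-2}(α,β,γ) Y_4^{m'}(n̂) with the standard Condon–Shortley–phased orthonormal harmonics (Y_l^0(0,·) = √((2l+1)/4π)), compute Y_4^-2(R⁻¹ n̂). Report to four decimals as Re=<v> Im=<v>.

Need the full column D^4_{m',-2} for m'=−4..4 at α=2.9634, β=1.5791, γ=3.0216.
cos(β/2)=0.704165, sin(β/2)=0.710036
d^4_{-4,-2}: single k=2 term ⇒ +0.325227;  D = +0.188449-0.265065i
d^4_{-3,-2}: k∈[1..2] ⇒ +0.228068 -0.695663 = -0.467595;  D = +0.334202-0.327038i
d^4_{-2,-2}: k∈[0..2] ⇒ +0.060450 -0.737545 +0.937371 = +0.260275;  D = +0.215346-0.146182i
d^4_{-1,-2}: k∈[0..2] ⇒ -0.258605 +1.314680 -0.891131 = +0.164944;  D = -0.150731+0.066983i
d^4_{0,-2}: k∈[0..2] ⇒ +0.583081 -1.580921 +0.602773 = -0.395067;  D = -0.383745+0.093903i
d^4_{1,-2}: k∈[0..2] ⇒ -0.876453 +1.336696 -0.271816 = +0.188426;  D = -0.188067+0.011636i
d^4_{2,-2}: k∈[0..2] ⇒ +0.937371 -0.762455 +0.064602 = +0.239518;  D = +0.237897+0.027817i
d^4_{3,-2}: k∈[0..1] ⇒ -0.707313 +0.239719 = -0.467594;  D = +0.447450+0.135766i
d^4_{4,-2}: single k=0 term ⇒ +0.336211;  D = +0.299330+0.153100i
Y_4^{m'}(θ=2.2133,φ=2.9801) and Σ D·Y over m':
  (+0.1884-0.2651i)·(+0.1452+0.1094i)  (+0.3342-0.3270i)·(+0.3406+0.1792i)  (+0.2153-0.1462i)·(+0.3077+0.1030i)  (-0.1507+0.0670i)·(-0.1090-0.0178i)  (-0.3837+0.0939i)·(-0.3448+0.0000i)  (-0.1881+0.0116i)·(+0.1090-0.0178i)  (+0.2379+0.0278i)·(+0.3077-0.1030i)  (+0.4475+0.1358i)·(-0.3406+0.1792i)  (+0.2993+0.1531i)·(+0.1452-0.1094i)
Y_4^-2(R⁻¹ n̂) = +0.399313-0.117034i

Re=0.3993 Im=-0.1170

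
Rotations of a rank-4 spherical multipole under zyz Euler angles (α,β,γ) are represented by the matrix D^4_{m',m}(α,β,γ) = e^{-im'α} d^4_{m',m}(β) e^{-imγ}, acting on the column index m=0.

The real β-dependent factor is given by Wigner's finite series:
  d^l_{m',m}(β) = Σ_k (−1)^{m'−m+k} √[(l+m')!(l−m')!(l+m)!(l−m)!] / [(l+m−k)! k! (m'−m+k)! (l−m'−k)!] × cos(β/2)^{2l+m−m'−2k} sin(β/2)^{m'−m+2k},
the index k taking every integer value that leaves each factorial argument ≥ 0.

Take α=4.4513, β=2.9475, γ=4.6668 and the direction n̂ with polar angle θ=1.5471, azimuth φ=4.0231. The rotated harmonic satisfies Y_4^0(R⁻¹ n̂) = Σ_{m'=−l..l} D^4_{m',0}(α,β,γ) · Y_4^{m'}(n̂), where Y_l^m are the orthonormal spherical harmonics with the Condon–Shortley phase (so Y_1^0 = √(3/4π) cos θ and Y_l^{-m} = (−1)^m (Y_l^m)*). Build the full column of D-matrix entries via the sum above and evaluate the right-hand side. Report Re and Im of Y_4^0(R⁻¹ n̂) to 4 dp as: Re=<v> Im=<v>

Re=0.2459 Im=0.0000

Need the full column D^4_{m',0} for m'=−4..4 at α=4.4513, β=2.9475, γ=4.6668.
cos(β/2)=0.096894, sin(β/2)=0.995295
d^4_{-4,0}: single k=4 term ⇒ +0.000724;  D = +0.000364-0.000626i
d^4_{-3,0}: k∈[3..4] ⇒ +0.000100 -0.010513 = -0.010413;  D = -0.007347-0.007379i
d^4_{-2,0}: k∈[2..4] ⇒ +0.000008 -0.002188 +0.086582 = +0.084401;  D = -0.073153+0.042097i
d^4_{-1,0}: k∈[1..4] ⇒ +0.000000 -0.000226 +0.023841 -0.419251 = -0.395636;  D = +0.102127+0.382228i
d^4_{0,0}: k∈[0..4] ⇒ +0.000000 -0.000013 +0.003114 -0.146024 +0.962972 = +0.820048;  D = +0.820048+0.000000i
d^4_{1,0}: k∈[0..3] ⇒ -0.000000 +0.000226 -0.023841 +0.419251 = +0.395636;  D = -0.102127+0.382228i
d^4_{2,0}: k∈[0..2] ⇒ +0.000008 -0.002188 +0.086582 = +0.084401;  D = -0.073153-0.042097i
d^4_{3,0}: k∈[0..1] ⇒ -0.000100 +0.010513 = +0.010413;  D = +0.007347-0.007379i
d^4_{4,0}: single k=0 term ⇒ +0.000724;  D = +0.000364+0.000626i
Y_4^{m'}(θ=1.5471,φ=4.0231) and Σ D·Y over m':
  (+0.0004-0.0006i)·(-0.4098+0.1658i)  (-0.0073-0.0074i)·(+0.0260+0.0141i)  (-0.0732+0.0421i)·(+0.0636+0.3269i)  (+0.1021+0.3822i)·(+0.0214-0.0259i)  (+0.8200+0.0000i)·(+0.3156+0.0000i)  (-0.1021+0.3822i)·(-0.0214-0.0259i)  (-0.0732-0.0421i)·(+0.0636-0.3269i)  (+0.0073-0.0074i)·(-0.0260+0.0141i)  (+0.0004+0.0006i)·(-0.4098-0.1658i)
Y_4^0(R⁻¹ n̂) = +0.245861+0.000000i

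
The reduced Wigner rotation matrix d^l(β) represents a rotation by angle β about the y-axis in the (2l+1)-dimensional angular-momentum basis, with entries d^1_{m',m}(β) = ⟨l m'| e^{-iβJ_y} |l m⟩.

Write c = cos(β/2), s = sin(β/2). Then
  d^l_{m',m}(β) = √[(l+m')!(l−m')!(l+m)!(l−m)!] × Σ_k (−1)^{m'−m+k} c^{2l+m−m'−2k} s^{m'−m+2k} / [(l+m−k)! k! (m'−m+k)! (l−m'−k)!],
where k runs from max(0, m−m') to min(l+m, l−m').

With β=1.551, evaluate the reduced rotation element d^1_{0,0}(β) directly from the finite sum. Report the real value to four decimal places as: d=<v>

d^1_{0,0}(β=1.551) via Wigner's sum:
Half-angle: c=0.714071, s=0.700073. N=√(1·1·1·1)=1.000000
The bounds max(0,m−m')=0 and min(l+m,l−m')=1 give 2 terms
  k=0: (−1)^0·1.0000/(1)·0.7141^2·0.7001^0 = +0.509898
  k=1: (−1)^1·1.0000/(1)·0.7141^0·0.7001^2 = -0.490102
d^1_{0,0}(1.551) = +0.509898 -0.490102 = +0.019795

d=0.0198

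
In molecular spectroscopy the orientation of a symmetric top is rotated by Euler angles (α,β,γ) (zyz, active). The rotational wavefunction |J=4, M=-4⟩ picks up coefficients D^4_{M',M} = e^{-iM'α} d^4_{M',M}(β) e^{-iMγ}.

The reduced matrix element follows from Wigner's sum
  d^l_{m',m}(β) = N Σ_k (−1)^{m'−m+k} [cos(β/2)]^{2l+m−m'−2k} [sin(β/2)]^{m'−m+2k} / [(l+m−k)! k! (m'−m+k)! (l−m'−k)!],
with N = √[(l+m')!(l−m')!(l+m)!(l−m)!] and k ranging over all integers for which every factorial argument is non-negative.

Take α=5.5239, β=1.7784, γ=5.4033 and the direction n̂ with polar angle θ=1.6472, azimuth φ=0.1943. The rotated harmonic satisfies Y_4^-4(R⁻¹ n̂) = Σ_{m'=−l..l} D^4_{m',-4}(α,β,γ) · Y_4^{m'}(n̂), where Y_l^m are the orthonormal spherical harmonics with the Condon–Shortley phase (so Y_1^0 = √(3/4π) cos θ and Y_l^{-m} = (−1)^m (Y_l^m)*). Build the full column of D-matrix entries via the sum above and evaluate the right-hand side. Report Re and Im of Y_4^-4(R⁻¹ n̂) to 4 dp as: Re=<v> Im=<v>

Re=-0.1611 Im=0.1091

Need the full column D^4_{m',-4} for m'=−4..4 at α=5.5239, β=1.7784, γ=5.4033.
cos(β/2)=0.630033, sin(β/2)=0.776568
d^4_{-4,-4}: single k=0 term ⇒ +0.024826;  D = +0.023903-0.006706i
d^4_{-3,-4}: single k=0 term ⇒ -0.086551;  D = -0.076537-0.040411i
d^4_{-2,-4}: single k=0 term ⇒ +0.199581;  D = +0.063865+0.189087i
d^4_{-1,-4}: single k=0 term ⇒ -0.347897;  D = +0.146154-0.315708i
d^4_{0,-4}: single k=0 term ⇒ +0.479426;  D = -0.445590+0.176915i
d^4_{1,-4}: single k=0 term ⇒ -0.528545;  D = +0.490579+0.196704i
d^4_{2,-4}: single k=0 term ⇒ +0.460663;  D = -0.192110-0.418693i
d^4_{3,-4}: single k=0 term ⇒ -0.303504;  D = -0.098093+0.287215i
d^4_{4,-4}: single k=0 term ⇒ +0.132262;  D = +0.117169-0.061357i
Y_4^{m'}(θ=1.6472,φ=0.1943) and Σ D·Y over m':
  (+0.0239-0.0067i)·(+0.3118-0.3067i)  (-0.0765-0.0404i)·(-0.0791+0.0521i)  (+0.0639+0.1891i)·(-0.2952+0.1209i)  (+0.1462-0.3157i)·(+0.1045-0.0206i)  (-0.4456+0.1769i)·(+0.2990+0.0000i)  (+0.4906+0.1967i)·(-0.1045-0.0206i)  (-0.1921-0.4187i)·(-0.2952-0.1209i)  (-0.0981+0.2872i)·(+0.0791+0.0521i)  (+0.1172-0.0614i)·(+0.3118+0.3067i)
Y_4^-4(R⁻¹ n̂) = -0.161104+0.109141i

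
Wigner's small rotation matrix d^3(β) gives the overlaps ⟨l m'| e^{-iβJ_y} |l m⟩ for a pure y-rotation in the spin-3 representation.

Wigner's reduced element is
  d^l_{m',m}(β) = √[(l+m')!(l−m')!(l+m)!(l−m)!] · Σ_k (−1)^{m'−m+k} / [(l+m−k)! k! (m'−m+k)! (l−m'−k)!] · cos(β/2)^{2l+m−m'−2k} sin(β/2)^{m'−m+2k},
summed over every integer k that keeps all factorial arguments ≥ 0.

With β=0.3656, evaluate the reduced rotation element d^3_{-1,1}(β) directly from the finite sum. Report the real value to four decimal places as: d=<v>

d^3_{-1,1}(β=0.3656) via Wigner's sum:
Half-angle: c=0.983339, s=0.181784. N=√(2·24·24·2)=48.000000
k: max(0,(1)−(-1))=2 … min(3+(1),3−(-1))=4
  k=2: (−1)^0·48.0000/(8)·0.9833^4·0.1818^2 = +0.185384
  k=3: (−1)^1·48.0000/(6)·0.9833^2·0.1818^4 = -0.008447
  k=4: (−1)^2·48.0000/(48)·0.9833^0·0.1818^6 = +0.000036
d^3_{-1,1}(0.3656) = +0.185384 -0.008447 +0.000036 = +0.176973

d=0.1770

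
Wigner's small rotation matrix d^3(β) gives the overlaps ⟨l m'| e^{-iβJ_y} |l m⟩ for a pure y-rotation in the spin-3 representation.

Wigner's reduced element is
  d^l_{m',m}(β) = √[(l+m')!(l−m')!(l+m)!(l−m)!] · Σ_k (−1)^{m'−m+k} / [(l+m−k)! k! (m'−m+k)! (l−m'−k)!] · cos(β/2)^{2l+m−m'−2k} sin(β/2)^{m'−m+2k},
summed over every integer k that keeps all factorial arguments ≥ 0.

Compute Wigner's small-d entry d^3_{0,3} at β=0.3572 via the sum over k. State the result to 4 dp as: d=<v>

d^3_{0,3}(β=0.3572) via Wigner's sum:
With c≡cos(β/2)=0.984093 and s≡sin(β/2)=0.177652, N=[6·6·720·1]^{1/2}=160.996894
k∈{3} keeps every argument non-negative
  k=3: (−1)^0·160.9969/(36)·0.9841^3·0.1777^3 = +0.023897
d^3_{0,3}(0.3572) = +0.023897

d=0.0239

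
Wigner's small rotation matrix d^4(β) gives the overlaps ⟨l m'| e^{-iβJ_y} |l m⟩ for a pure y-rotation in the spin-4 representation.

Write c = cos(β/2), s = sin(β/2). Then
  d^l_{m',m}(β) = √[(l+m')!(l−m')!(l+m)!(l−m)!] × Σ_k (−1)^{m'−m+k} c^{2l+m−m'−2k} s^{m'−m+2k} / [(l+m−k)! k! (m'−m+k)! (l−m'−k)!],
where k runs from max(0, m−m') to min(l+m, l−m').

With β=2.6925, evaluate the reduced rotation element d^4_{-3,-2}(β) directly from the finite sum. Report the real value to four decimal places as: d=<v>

d^4_{-3,-2}(β=2.6925) via Wigner's sum:
With c≡cos(β/2)=0.222664 and s≡sin(β/2)=0.974895, N=[1·5040·2·720]^{1/2}=2693.993318
k: max(0,(-2)−(-3))=1 … min(4+(-2),4−(-3))=2
  k=1: (−1)^0·2693.9933/(720)·0.2227^7·0.9749^1 = +0.000099
  k=2: (−1)^1·2693.9933/(240)·0.2227^5·0.9749^3 = -0.005693
d^4_{-3,-2}(2.6925) = +0.000099 -0.005693 = -0.005594

d=-0.0056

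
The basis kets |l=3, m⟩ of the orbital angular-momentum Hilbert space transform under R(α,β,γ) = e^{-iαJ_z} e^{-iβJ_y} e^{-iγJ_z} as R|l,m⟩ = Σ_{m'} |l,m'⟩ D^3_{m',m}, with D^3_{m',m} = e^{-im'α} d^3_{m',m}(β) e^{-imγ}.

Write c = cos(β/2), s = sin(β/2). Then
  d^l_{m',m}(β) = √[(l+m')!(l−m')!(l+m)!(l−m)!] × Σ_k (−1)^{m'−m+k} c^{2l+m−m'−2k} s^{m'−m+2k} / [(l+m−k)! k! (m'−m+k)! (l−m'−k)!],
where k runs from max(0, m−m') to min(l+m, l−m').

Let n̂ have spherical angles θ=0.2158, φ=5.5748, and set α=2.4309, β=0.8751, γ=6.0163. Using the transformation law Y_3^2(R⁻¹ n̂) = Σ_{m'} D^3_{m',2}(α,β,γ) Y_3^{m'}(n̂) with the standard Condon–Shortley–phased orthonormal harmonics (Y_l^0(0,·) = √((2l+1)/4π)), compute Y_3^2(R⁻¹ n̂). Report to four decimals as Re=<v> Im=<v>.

Re=0.3194 Im=0.1892

Need the full column D^3_{m',2} for m'=−3..3 at α=2.4309, β=0.8751, γ=6.0163.
cos(β/2)=0.905792, sin(β/2)=0.423722
d^3_{-3,2}: single k=5 term ⇒ +0.030304;  D = +0.000834+0.030293i
d^3_{-2,2}: k∈[4..5] ⇒ +0.132236 -0.005787 = +0.126449;  D = +0.079822-0.098070i
d^3_{-1,2}: k∈[3..4] ⇒ +0.357567 -0.039123 = +0.318444;  D = -0.313473+0.056046i
d^3_{0,2}: k∈[2..3] ⇒ +0.661967 -0.144857 = +0.517110;  D = +0.445177+0.263097i
d^3_{1,2}: k∈[1..2] ⇒ +0.817004 -0.357567 = +0.459437;  D = -0.147282-0.435190i
d^3_{2,2}: k∈[0..1] ⇒ +0.552297 -0.604291 = -0.051994;  D = +0.019496-0.048201i
d^3_{3,2}: single k=0 term ⇒ -0.632849;  D = -0.562572+0.289845i
Y_3^{m'}(θ=0.2158,φ=5.5748) and Σ D·Y over m':
  (+0.0008+0.0303i)·(-0.0022+0.0035i)  (+0.0798-0.0981i)·(+0.0070+0.0452i)  (-0.3135+0.0560i)·(+0.1982+0.1698i)  (+0.4452+0.2631i)·(+0.6455+0.0000i)  (-0.1473-0.4352i)·(-0.1982+0.1698i)  (+0.0195-0.0482i)·(+0.0070-0.0452i)  (-0.5626+0.2898i)·(+0.0022+0.0035i)
Y_3^2(R⁻¹ n̂) = +0.319408+0.189248i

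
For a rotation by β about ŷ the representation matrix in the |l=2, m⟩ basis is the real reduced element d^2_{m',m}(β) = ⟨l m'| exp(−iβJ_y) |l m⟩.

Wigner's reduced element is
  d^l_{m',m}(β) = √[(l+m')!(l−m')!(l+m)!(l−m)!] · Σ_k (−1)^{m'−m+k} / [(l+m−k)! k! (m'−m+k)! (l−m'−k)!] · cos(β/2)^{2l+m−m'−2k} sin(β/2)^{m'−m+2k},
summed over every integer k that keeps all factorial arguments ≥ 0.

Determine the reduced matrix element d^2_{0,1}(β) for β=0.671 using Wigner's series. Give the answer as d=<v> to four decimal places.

d=0.5964

d^2_{0,1}(β=0.671) via Wigner's sum:
c=cos(0.671/2)=0.944246, s=sin(0.671/2)=0.329241; N=√[2·2·6·1]=4.898979
k: max(0,(1)−(0))=1 … min(2+(1),2−(0))=2
  k=1: (−1)^0·4.8990/(2)·0.9442^3·0.3292^1 = +0.678962
  k=2: (−1)^1·4.8990/(2)·0.9442^1·0.3292^3 = -0.082547
d^2_{0,1}(0.671) = +0.678962 -0.082547 = +0.596414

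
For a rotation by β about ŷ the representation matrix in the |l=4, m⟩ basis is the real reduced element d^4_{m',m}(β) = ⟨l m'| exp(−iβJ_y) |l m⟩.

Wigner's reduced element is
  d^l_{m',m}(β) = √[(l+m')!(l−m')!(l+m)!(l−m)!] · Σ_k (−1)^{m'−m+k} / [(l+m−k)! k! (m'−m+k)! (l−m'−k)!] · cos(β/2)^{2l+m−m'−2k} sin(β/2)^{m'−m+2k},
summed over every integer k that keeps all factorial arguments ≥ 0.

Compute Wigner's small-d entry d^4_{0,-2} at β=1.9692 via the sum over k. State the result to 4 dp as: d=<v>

d^4_{0,-2}(β=1.9692) via Wigner's sum:
With c≡cos(β/2)=0.553196 and s≡sin(β/2)=0.833051, N=[24·24·2·720]^{1/2}=910.735966
The bounds max(0,m−m')=0 and min(l+m,l−m')=2 give 3 terms
  k=0: (−1)^2·910.7360/(96)·0.5532^6·0.8331^2 = +0.188686
  k=1: (−1)^3·910.7360/(36)·0.5532^4·0.8331^4 = -1.141020
  k=2: (−1)^4·910.7360/(96)·0.5532^2·0.8331^6 = +0.970307
d^4_{0,-2}(1.9692) = +0.188686 -1.141020 +0.970307 = +0.017973

d=0.0180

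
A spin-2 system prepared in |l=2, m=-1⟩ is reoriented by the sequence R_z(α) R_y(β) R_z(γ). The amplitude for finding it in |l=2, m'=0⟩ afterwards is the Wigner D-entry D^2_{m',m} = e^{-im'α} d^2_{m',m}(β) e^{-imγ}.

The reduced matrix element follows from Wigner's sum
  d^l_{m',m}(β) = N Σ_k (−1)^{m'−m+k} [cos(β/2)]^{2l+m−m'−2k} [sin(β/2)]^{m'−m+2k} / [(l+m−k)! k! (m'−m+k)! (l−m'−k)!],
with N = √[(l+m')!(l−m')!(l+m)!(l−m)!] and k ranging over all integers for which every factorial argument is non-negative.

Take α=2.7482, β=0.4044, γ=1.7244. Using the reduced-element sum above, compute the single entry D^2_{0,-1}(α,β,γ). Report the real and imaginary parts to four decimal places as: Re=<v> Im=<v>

First d^2_{0,-1}(β=0.4044), then the phase factors e^{-i(0)α} and e^{-i(-1)γ}:
With c≡cos(β/2)=0.979627 and s≡sin(β/2)=0.200825, N=[2·2·1·6]^{1/2}=4.898979
The bounds max(0,m−m')=0 and min(l+m,l−m')=1 give 2 terms
  k=0: (−1)^1·4.8990/(2)·0.9796^3·0.2008^1 = -0.462462
  k=1: (−1)^2·4.8990/(2)·0.9796^1·0.2008^3 = +0.019435
d^2_{0,-1}(0.4044) = -0.462462 +0.019435 = -0.443027
Phases: e^{-i·(0)·2.7482}=+1.000000+0.000000i, e^{-i·(-1)·1.7244}=-0.153000+0.988226i ⇒ D=+0.067783-0.437810i

Re=0.0678 Im=-0.4378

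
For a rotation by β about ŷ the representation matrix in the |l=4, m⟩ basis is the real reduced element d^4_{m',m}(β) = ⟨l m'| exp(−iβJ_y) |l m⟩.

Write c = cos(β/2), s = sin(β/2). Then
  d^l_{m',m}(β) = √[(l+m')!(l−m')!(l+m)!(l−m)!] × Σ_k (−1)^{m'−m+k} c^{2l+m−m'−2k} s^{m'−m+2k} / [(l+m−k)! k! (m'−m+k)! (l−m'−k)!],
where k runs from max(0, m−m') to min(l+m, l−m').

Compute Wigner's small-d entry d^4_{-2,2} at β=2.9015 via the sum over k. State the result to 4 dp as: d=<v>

d^4_{-2,2}(β=2.9015) via Wigner's sum:
With c≡cos(β/2)=0.119758 and s≡sin(β/2)=0.992803, N=[2·720·720·2]^{1/2}=1440.000000
k∈{4,5,6} keeps every argument non-negative
  k=4: (−1)^0·1440.0000/(96)·0.1198^4·0.9928^4 = +0.002998
  k=5: (−1)^1·1440.0000/(120)·0.1198^2·0.9928^6 = -0.164805
  k=6: (−1)^2·1440.0000/(1440)·0.1198^0·0.9928^8 = +0.943854
d^4_{-2,2}(2.9015) = +0.002998 -0.164805 +0.943854 = +0.782047

d=0.7820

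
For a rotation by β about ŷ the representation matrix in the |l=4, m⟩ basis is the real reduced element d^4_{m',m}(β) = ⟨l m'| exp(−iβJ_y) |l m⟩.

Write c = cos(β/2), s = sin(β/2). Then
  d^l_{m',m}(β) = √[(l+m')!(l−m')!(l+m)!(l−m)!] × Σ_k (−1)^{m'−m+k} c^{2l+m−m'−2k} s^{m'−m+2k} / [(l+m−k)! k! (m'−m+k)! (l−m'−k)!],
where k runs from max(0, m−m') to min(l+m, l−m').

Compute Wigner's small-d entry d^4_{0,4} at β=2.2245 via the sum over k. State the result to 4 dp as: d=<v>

d=0.2077

d^4_{0,4}(β=2.2245) via Wigner's sum:
c=cos(2.2245/2)=0.442645, s=sin(2.2245/2)=0.896697; N=√[24·24·40320·1]=4819.161753
The bounds max(0,m−m')=4 and min(l+m,l−m')=4 give 1 term
  k=4: (−1)^0·4819.1618/(576)·0.4426^4·0.8967^4 = +0.207661
d^4_{0,4}(2.2245) = +0.207661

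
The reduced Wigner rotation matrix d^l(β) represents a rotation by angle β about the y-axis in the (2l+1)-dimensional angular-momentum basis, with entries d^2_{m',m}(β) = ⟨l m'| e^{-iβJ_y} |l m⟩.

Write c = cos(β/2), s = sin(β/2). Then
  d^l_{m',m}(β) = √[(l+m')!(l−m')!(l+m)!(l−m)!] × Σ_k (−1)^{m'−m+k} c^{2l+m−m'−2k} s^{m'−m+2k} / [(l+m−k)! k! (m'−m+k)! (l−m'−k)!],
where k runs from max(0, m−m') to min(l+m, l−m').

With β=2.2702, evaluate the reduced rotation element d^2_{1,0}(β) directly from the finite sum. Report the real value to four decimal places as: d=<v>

d=0.6033

d^2_{1,0}(β=2.2702) via Wigner's sum:
c=cos(2.2702/2)=0.422042, s=sin(2.2702/2)=0.906576; N=√[6·1·2·2]=4.898979
Admissible k: 0..1 (factorial args all ≥0)
  k=0: (−1)^1·4.8990/(2)·0.4220^3·0.9066^1 = -0.166935
  k=1: (−1)^2·4.8990/(2)·0.4220^1·0.9066^3 = +0.770272
d^2_{1,0}(2.2702) = -0.166935 +0.770272 = +0.603338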